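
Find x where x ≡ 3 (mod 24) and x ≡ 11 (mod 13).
219

Using Chinese Remainder Theorem:
M = 24 × 13 = 312
M1 = 13, M2 = 24
y1 = 13^(-1) mod 24 = 13
y2 = 24^(-1) mod 13 = 6
x = (3×13×13 + 11×24×6) mod 312 = 219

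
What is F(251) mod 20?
9

Matrix identity: Q^n = [[F_(n+1), F_n], [F_n, F_(n-1)]] with Q = [[1,1],[1,0]].
n = 251 = 11111011₂. Square-and-multiply, entries mod 20:
Q^1 = [[1,1],[1,0]]
Q^3 = (Q^1)²·Q = [[3,2],[2,1]]
Q^7 = (Q^3)²·Q = [[1,13],[13,8]]
Q^15 = (Q^7)²·Q = [[7,10],[10,17]]
Q^31 = (Q^15)²·Q = [[9,9],[9,0]]
Q^62 = (Q^31)² = [[2,1],[1,1]]
Q^125 = (Q^62)²·Q = [[8,5],[5,3]]
Q^251 = (Q^125)²·Q = [[4,9],[9,15]]
F_251 mod 20 = Q^251[0][1] = 9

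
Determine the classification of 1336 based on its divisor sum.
deficient

Proper divisors of 1336: sum = 1 + 2 + 4 + 8 + 167 + 334 + 668 = 1184
Since 1184 < 1336, 1336 is deficient.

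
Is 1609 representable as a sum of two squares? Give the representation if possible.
3² + 40² (a=3, b=40)

Factorization: 1609 = 1609
By Fermat: n is sum of two squares iff every prime p ≡ 3 (mod 4) appears to even power.
All primes ≡ 3 (mod 4) appear to even power.
Search a = 0, 1, 2, … for 1609 - a² a perfect square: first hit at a = 3: 1609 - 9 = 1600 = 40².
1609 = 3² + 40² = 9 + 1600 ✓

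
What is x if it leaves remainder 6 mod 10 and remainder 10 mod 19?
86

Using Chinese Remainder Theorem:
M = 10 × 19 = 190
M1 = 19, M2 = 10
y1 = 19^(-1) mod 10 = 9
y2 = 10^(-1) mod 19 = 2
x = (6×19×9 + 10×10×2) mod 190 = 86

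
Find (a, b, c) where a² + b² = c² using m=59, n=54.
(565, 6372, 6397)

Euclid's formula: a = m² - n², b = 2mn, c = m² + n²
m = 59, n = 54
a = 59² - 54² = 3481 - 2916 = 565
b = 2 × 59 × 54 = 6372
c = 59² + 54² = 3481 + 2916 = 6397
Verification: 565² + 6372² = 319225 + 40602384 = 40921609 = 6397² ✓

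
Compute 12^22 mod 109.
80

Repeated squaring. Binary of 22 = 10110.
12^1 ≡ 12 (mod 109); 12^2 ≡ 35 (mod 109); 12^4 ≡ 26 (mod 109); 12^8 ≡ 22 (mod 109); 12^16 ≡ 48 (mod 109)
12^22 = 12^2 × 12^4 × 12^16 ≡ 80 (mod 109)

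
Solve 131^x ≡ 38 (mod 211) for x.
5

Baby-step giant-step with step n = ⌈√211⌉ = 15.
Baby steps 131^j mod 211 (j:value) for j=0..14: 0:1, 1:131, 2:70, 3:97, 4:47, 5:38, 6:125, 7:128, 8:99, 9:98, 10:178, 11:108, 12:11, 13:175, 14:137.
h = 38 is already in the table at j=5, so x = 5.
Check: 131^5 ≡ 38 (mod 211).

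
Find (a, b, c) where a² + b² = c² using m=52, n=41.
(1023, 4264, 4385)

Euclid's formula: a = m² - n², b = 2mn, c = m² + n²
m = 52, n = 41
a = 52² - 41² = 2704 - 1681 = 1023
b = 2 × 52 × 41 = 4264
c = 52² + 41² = 2704 + 1681 = 4385
Verification: 1023² + 4264² = 1046529 + 18181696 = 19228225 = 4385² ✓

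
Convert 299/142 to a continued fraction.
[2; 9, 2, 7]

Euclidean algorithm steps:
299 = 2 × 142 + 15
142 = 9 × 15 + 7
15 = 2 × 7 + 1
7 = 7 × 1 + 0
Continued fraction: [2; 9, 2, 7]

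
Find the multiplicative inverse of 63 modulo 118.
15

gcd(63, 118) = 1, so the inverse exists.
Extended Euclidean algorithm on (118, 63):
118 = 1 × 63 + 55  ⟹  55 = (1)·118 + (-1)·63
63 = 1 × 55 + 8  ⟹  8 = (-1)·118 + (2)·63
55 = 6 × 8 + 7  ⟹  7 = (7)·118 + (-13)·63
8 = 1 × 7 + 1  ⟹  1 = (-8)·118 + (15)·63
So (15)·63 ≡ 1 (mod 118), i.e. 63^(-1) ≡ 15 (mod 118).
Check: 63 × 15 = 945 ≡ 1 (mod 118)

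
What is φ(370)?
144

370 = 2 × 5 × 37
φ(n) = n × ∏(1 - 1/p) for each prime p dividing n
φ(370) = 370 × (1 - 1/2) × (1 - 1/5) × (1 - 1/37) = 144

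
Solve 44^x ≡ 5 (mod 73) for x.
71

Baby-step giant-step with step n = ⌈√73⌉ = 9.
Baby steps 44^j mod 73 (j:value) for j=0..8: 0:1, 1:44, 2:38, 3:66, 4:57, 5:26, 6:49, 7:39, 8:37.
Giant-step multiplier: 44^(-9) ≡ 44^(72-9) = 44^63 ≡ 10 (mod 73).
Giant steps γ_i = 5·10^i mod 73: γ_0=5, γ_1=50, γ_2=62, γ_3=36, γ_4=68, γ_5=23, γ_6=11, γ_7=37 (in table at j=8).
x = i·n + j = 7·9 + 8 = 71.
Check: 44^71 ≡ 5 (mod 73).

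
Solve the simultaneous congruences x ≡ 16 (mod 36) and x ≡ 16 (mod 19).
16

Using Chinese Remainder Theorem:
M = 36 × 19 = 684
M1 = 19, M2 = 36
y1 = 19^(-1) mod 36 = 19
y2 = 36^(-1) mod 19 = 9
x = (16×19×19 + 16×36×9) mod 684 = 16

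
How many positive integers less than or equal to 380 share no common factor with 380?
144

380 = 2^2 × 5 × 19
φ(n) = n × ∏(1 - 1/p) for each prime p dividing n
φ(380) = 380 × (1 - 1/2) × (1 - 1/5) × (1 - 1/19) = 144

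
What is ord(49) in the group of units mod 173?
86

173 is prime, so ord(49) divides φ(173) = 172.
Divisors of 172: 1, 2, 4, 43, 86, 172.
Repeated squaring: 49^1 ≡ 49, 49^2 ≡ 152, 49^4 ≡ 95, 49^8 ≡ 29, 49^16 ≡ 149, 49^32 ≡ 57, 49^64 ≡ 135, 49^128 ≡ 60 (mod 173).
Test 49^d mod 173 for each divisor d in increasing order:
49^1 ≡ 49
49^2 ≡ 152
49^4 ≡ 95
49^43 = 49^32·49^8·49^2·49^1 ≡ 172
49^86 = 49^64·49^16·49^4·49^2 ≡ 1  ← first divisor giving 1
The order is 86.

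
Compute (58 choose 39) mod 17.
12

Using Lucas' theorem:
Write n=58 and k=39 in base 17:
n in base 17: [3, 7]
k in base 17: [2, 5]
C(58,39) mod 17 = ∏ C(n_i, k_i) mod 17
Digit binomials (mod 17): C(3,2) = 3; C(7,5) = 21 ≡ 4
Product: 3 × 4 = 12 ≡ 12 (mod 17)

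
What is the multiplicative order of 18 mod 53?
52

53 is prime, so ord(18) divides φ(53) = 52.
Divisors of 52: 1, 2, 4, 13, 26, 52.
Repeated squaring: 18^1 ≡ 18, 18^2 ≡ 6, 18^4 ≡ 36, 18^8 ≡ 24, 18^16 ≡ 46, 18^32 ≡ 49 (mod 53).
Test 18^d mod 53 for each divisor d in increasing order:
18^1 ≡ 18
18^2 ≡ 6
18^4 ≡ 36
18^13 = 18^8·18^4·18^1 ≡ 23
18^26 = 18^16·18^8·18^2 ≡ 52
18^52 = 18^32·18^16·18^4 ≡ 1  ← first divisor giving 1
The order is 52.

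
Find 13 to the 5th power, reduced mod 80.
13

Repeated squaring. Binary of 5 = 101.
13^1 ≡ 13 (mod 80); 13^2 ≡ 9 (mod 80); 13^4 ≡ 1 (mod 80)
13^5 = 13^1 × 13^4 ≡ 13 (mod 80)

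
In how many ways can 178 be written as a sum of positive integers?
571701605655

p(n) counts ways to write n as a sum of positive integers (order ignored).
Euler's pentagonal recurrence: p(k) = p(k-1) + p(k-2) - p(k-5) - p(k-7) + p(k-12) + p(k-15) - ... (offsets j(3j∓1)/2, signs ++--, p(0)=1, p(<0)=0).
DP table for k = 0..177: p(0)=1, p(1)=1, p(2)=2, p(3)=3, p(4)=5, p(5)=7, p(6)=11, p(7)=15, p(8)=22, p(9)=30, p(10)=42, p(11)=56, p(12)=77, p(13)=101, p(14)=135, p(15)=176, p(16)=231, p(17)=297, p(18)=385, p(19)=490, p(20)=627, p(21)=792, p(22)=1002, p(23)=1255, p(24)=1575, p(25)=1958, p(26)=2436, p(27)=3010, p(28)=3718, p(29)=4565, p(30)=5604, p(31)=6842, p(32)=8349, p(33)=10143, p(34)=12310, p(35)=14883, p(36)=17977, p(37)=21637, p(38)=26015, p(39)=31185, p(40)=37338, p(41)=44583, p(42)=53174, p(43)=63261, p(44)=75175, p(45)=89134, p(46)=105558, p(47)=124754, p(48)=147273, p(49)=173525, p(50)=204226, p(51)=239943, p(52)=281589, p(53)=329931, p(54)=386155, p(55)=451276, p(56)=526823, p(57)=614154, p(58)=715220, p(59)=831820, p(60)=966467, p(61)=1121505, p(62)=1300156, p(63)=1505499, p(64)=1741630, p(65)=2012558, p(66)=2323520, p(67)=2679689, p(68)=3087735, p(69)=3554345, p(70)=4087968, p(71)=4697205, p(72)=5392783, p(73)=6185689, p(74)=7089500, p(75)=8118264, p(76)=9289091, p(77)=10619863, p(78)=12132164, p(79)=13848650, p(80)=15796476, p(81)=18004327, p(82)=20506255, p(83)=23338469, p(84)=26543660, p(85)=30167357, p(86)=34262962, p(87)=38887673, p(88)=44108109, p(89)=49995925, p(90)=56634173, p(91)=64112359, p(92)=72533807, p(93)=82010177, p(94)=92669720, p(95)=104651419, p(96)=118114304, p(97)=133230930, p(98)=150198136, p(99)=169229875, p(100)=190569292, p(101)=214481126, p(102)=241265379, p(103)=271248950, p(104)=304801365, p(105)=342325709, p(106)=384276336, p(107)=431149389, p(108)=483502844, p(109)=541946240, p(110)=607163746, p(111)=679903203, p(112)=761002156, p(113)=851376628, p(114)=952050665, p(115)=1064144451, p(116)=1188908248, p(117)=1327710076, p(118)=1482074143, p(119)=1653668665, p(120)=1844349560, p(121)=2056148051, p(122)=2291320912, p(123)=2552338241, p(124)=2841940500, p(125)=3163127352, p(126)=3519222692, p(127)=3913864295, p(128)=4351078600, p(129)=4835271870, p(130)=5371315400, p(131)=5964539504, p(132)=6620830889, p(133)=7346629512, p(134)=8149040695, p(135)=9035836076, p(136)=10015581680, p(137)=11097645016, p(138)=12292341831, p(139)=13610949895, p(140)=15065878135, p(141)=16670689208, p(142)=18440293320, p(143)=20390982757, p(144)=22540654445, p(145)=24908858009, p(146)=27517052599, p(147)=30388671978, p(148)=33549419497, p(149)=37027355200, p(150)=40853235313, p(151)=45060624582, p(152)=49686288421, p(153)=54770336324, p(154)=60356673280, p(155)=66493182097, p(156)=73232243759, p(157)=80630964769, p(158)=88751778802, p(159)=97662728555, p(160)=107438159466, p(161)=118159068427, p(162)=129913904637, p(163)=142798995930, p(164)=156919475295, p(165)=172389800255, p(166)=189334822579, p(167)=207890420102, p(168)=228204732751, p(169)=250438925115, p(170)=274768617130, p(171)=301384802048, p(172)=330495499613, p(173)=362326859895, p(174)=397125074750, p(175)=435157697830, p(176)=476715857290, p(177)=522115831195.
Final step: p(178) = p(177) + p(176) - p(173) - p(171) + p(166) + p(163) - p(156) - p(152) + p(143) + p(138) - p(127) - p(121) + p(108) + p(101) - p(86) - p(78) + p(61) + p(52) - p(33) - p(23) + p(2)
= 522115831195 + 476715857290 - 362326859895 - 301384802048 + 189334822579 + 142798995930 - 73232243759 - 49686288421 + 20390982757 + 12292341831 - 3913864295 - 2056148051 + 483502844 + 214481126 - 34262962 - 12132164 + 1121505 + 281589 - 10143 - 1255 + 2
= 571701605655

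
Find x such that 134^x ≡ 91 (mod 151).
126

Baby-step giant-step with step n = ⌈√151⌉ = 13.
Baby steps 134^j mod 151 (j:value) for j=0..12: 0:1, 1:134, 2:138, 3:70, 4:18, 5:147, 6:68, 7:52, 8:22, 9:79, 10:16, 11:30, 12:94.
Giant-step multiplier: 134^(-13) ≡ 134^(150-13) = 134^137 ≡ 12 (mod 151).
Giant steps γ_i = 91·12^i mod 151: γ_0=91, γ_1=35, γ_2=118, γ_3=57, γ_4=80, γ_5=54, γ_6=44, γ_7=75, γ_8=145, γ_9=79 (in table at j=9).
x = i·n + j = 9·13 + 9 = 126.
Check: 134^126 ≡ 91 (mod 151).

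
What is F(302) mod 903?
524

Matrix identity: Q^n = [[F_(n+1), F_n], [F_n, F_(n-1)]] with Q = [[1,1],[1,0]].
n = 302 = 100101110₂. Square-and-multiply, entries mod 903:
Q^1 = [[1,1],[1,0]]
Q^2 = (Q^1)² = [[2,1],[1,1]]
Q^4 = (Q^2)² = [[5,3],[3,2]]
Q^9 = (Q^4)²·Q = [[55,34],[34,21]]
Q^18 = (Q^9)² = [[569,778],[778,694]]
Q^37 = (Q^18)²·Q = [[8,761],[761,150]]
Q^75 = (Q^37)²·Q = [[501,362],[362,139]]
Q^151 = (Q^75)²·Q = [[588,76],[76,512]]
Q^302 = (Q^151)² = [[253,524],[524,632]]
F_302 mod 903 = Q^302[0][1] = 524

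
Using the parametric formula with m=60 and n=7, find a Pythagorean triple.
(3551, 840, 3649)

Euclid's formula: a = m² - n², b = 2mn, c = m² + n²
m = 60, n = 7
a = 60² - 7² = 3600 - 49 = 3551
b = 2 × 60 × 7 = 840
c = 60² + 7² = 3600 + 49 = 3649
Verification: 3551² + 840² = 12609601 + 705600 = 13315201 = 3649² ✓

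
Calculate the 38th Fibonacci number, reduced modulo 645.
524

Matrix identity: Q^n = [[F_(n+1), F_n], [F_n, F_(n-1)]] with Q = [[1,1],[1,0]].
n = 38 = 100110₂. Square-and-multiply, entries mod 645:
Q^1 = [[1,1],[1,0]]
Q^2 = (Q^1)² = [[2,1],[1,1]]
Q^4 = (Q^2)² = [[5,3],[3,2]]
Q^9 = (Q^4)²·Q = [[55,34],[34,21]]
Q^19 = (Q^9)²·Q = [[315,311],[311,4]]
Q^38 = (Q^19)² = [[511,524],[524,632]]
F_38 mod 645 = Q^38[0][1] = 524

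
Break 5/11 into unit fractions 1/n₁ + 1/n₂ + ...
1/3 + 1/9 + 1/99

Greedy algorithm:
5/11: ceiling(11/5) = 3, use 1/3
4/33: ceiling(33/4) = 9, use 1/9
1/99: ceiling(99/1) = 99, use 1/99
Result: 5/11 = 1/3 + 1/9 + 1/99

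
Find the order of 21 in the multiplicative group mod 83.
41

83 is prime, so ord(21) divides φ(83) = 82.
Divisors of 82: 1, 2, 41, 82.
Repeated squaring: 21^1 ≡ 21, 21^2 ≡ 26, 21^4 ≡ 12, 21^8 ≡ 61, 21^16 ≡ 69, 21^32 ≡ 30, 21^64 ≡ 70 (mod 83).
Test 21^d mod 83 for each divisor d in increasing order:
21^1 ≡ 21
21^2 ≡ 26
21^41 = 21^32·21^8·21^1 ≡ 1  ← first divisor giving 1
The order is 41.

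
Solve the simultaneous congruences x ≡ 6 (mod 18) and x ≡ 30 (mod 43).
546

Using Chinese Remainder Theorem:
M = 18 × 43 = 774
M1 = 43, M2 = 18
y1 = 43^(-1) mod 18 = 13
y2 = 18^(-1) mod 43 = 12
x = (6×43×13 + 30×18×12) mod 774 = 546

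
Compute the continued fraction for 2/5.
[0; 2, 2]

Euclidean algorithm steps:
2 = 0 × 5 + 2
5 = 2 × 2 + 1
2 = 2 × 1 + 0
Continued fraction: [0; 2, 2]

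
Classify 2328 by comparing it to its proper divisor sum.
abundant

Proper divisors of 2328: sum = 1 + 2 + 3 + 4 + 6 + 8 + 12 + 24 + 97 + 194 + 291 + 388 + 582 + 776 + 1164 = 3552
Since 3552 > 2328, 2328 is abundant.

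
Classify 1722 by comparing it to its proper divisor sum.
abundant

Proper divisors of 1722: sum = 1 + 2 + 3 + 6 + 7 + 14 + 21 + 41 + 42 + 82 + 123 + 246 + 287 + 574 + 861 = 2310
Since 2310 > 1722, 1722 is abundant.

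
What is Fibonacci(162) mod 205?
1

Matrix identity: Q^n = [[F_(n+1), F_n], [F_n, F_(n-1)]] with Q = [[1,1],[1,0]].
n = 162 = 10100010₂. Square-and-multiply, entries mod 205:
Q^1 = [[1,1],[1,0]]
Q^2 = (Q^1)² = [[2,1],[1,1]]
Q^5 = (Q^2)²·Q = [[8,5],[5,3]]
Q^10 = (Q^5)² = [[89,55],[55,34]]
Q^20 = (Q^10)² = [[81,0],[0,81]]
Q^40 = (Q^20)² = [[1,0],[0,1]]
Q^81 = (Q^40)²·Q = [[1,1],[1,0]]
Q^162 = (Q^81)² = [[2,1],[1,1]]
F_162 mod 205 = Q^162[0][1] = 1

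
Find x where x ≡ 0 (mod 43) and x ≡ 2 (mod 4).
86

Using Chinese Remainder Theorem:
M = 43 × 4 = 172
M1 = 4, M2 = 43
y1 = 4^(-1) mod 43 = 11
y2 = 43^(-1) mod 4 = 3
x = (0×4×11 + 2×43×3) mod 172 = 86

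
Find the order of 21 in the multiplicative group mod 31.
30

31 is prime, so ord(21) divides φ(31) = 30.
Divisors of 30: 1, 2, 3, 5, 6, 10, 15, 30.
Repeated squaring: 21^1 ≡ 21, 21^2 ≡ 7, 21^4 ≡ 18, 21^8 ≡ 14, 21^16 ≡ 10 (mod 31).
Test 21^d mod 31 for each divisor d in increasing order:
21^1 ≡ 21
21^2 ≡ 7
21^3 = 21^2·21^1 ≡ 23
21^5 = 21^4·21^1 ≡ 6
21^6 = 21^4·21^2 ≡ 2
21^10 = 21^8·21^2 ≡ 5
21^15 = 21^8·21^4·21^2·21^1 ≡ 30
21^30 = 21^16·21^8·21^4·21^2 ≡ 1  ← first divisor giving 1
The order is 30.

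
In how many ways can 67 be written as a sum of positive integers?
2679689

p(n) counts ways to write n as a sum of positive integers (order ignored).
Euler's pentagonal recurrence: p(k) = p(k-1) + p(k-2) - p(k-5) - p(k-7) + p(k-12) + p(k-15) - ... (offsets j(3j∓1)/2, signs ++--, p(0)=1, p(<0)=0).
DP table for k = 0..66: p(0)=1, p(1)=1, p(2)=2, p(3)=3, p(4)=5, p(5)=7, p(6)=11, p(7)=15, p(8)=22, p(9)=30, p(10)=42, p(11)=56, p(12)=77, p(13)=101, p(14)=135, p(15)=176, p(16)=231, p(17)=297, p(18)=385, p(19)=490, p(20)=627, p(21)=792, p(22)=1002, p(23)=1255, p(24)=1575, p(25)=1958, p(26)=2436, p(27)=3010, p(28)=3718, p(29)=4565, p(30)=5604, p(31)=6842, p(32)=8349, p(33)=10143, p(34)=12310, p(35)=14883, p(36)=17977, p(37)=21637, p(38)=26015, p(39)=31185, p(40)=37338, p(41)=44583, p(42)=53174, p(43)=63261, p(44)=75175, p(45)=89134, p(46)=105558, p(47)=124754, p(48)=147273, p(49)=173525, p(50)=204226, p(51)=239943, p(52)=281589, p(53)=329931, p(54)=386155, p(55)=451276, p(56)=526823, p(57)=614154, p(58)=715220, p(59)=831820, p(60)=966467, p(61)=1121505, p(62)=1300156, p(63)=1505499, p(64)=1741630, p(65)=2012558, p(66)=2323520.
Final step: p(67) = p(66) + p(65) - p(62) - p(60) + p(55) + p(52) - p(45) - p(41) + p(32) + p(27) - p(16) - p(10)
= 2323520 + 2012558 - 1300156 - 966467 + 451276 + 281589 - 89134 - 44583 + 8349 + 3010 - 231 - 42
= 2679689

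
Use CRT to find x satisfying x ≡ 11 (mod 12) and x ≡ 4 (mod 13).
95

Using Chinese Remainder Theorem:
M = 12 × 13 = 156
M1 = 13, M2 = 12
y1 = 13^(-1) mod 12 = 1
y2 = 12^(-1) mod 13 = 12
x = (11×13×1 + 4×12×12) mod 156 = 95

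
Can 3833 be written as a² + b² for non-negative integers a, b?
32² + 53² (a=32, b=53)

Factorization: 3833 = 3833
By Fermat: n is sum of two squares iff every prime p ≡ 3 (mod 4) appears to even power.
All primes ≡ 3 (mod 4) appear to even power.
Search a = 0, 1, 2, … for 3833 - a² a perfect square: first hit at a = 32: 3833 - 1024 = 2809 = 53².
3833 = 32² + 53² = 1024 + 2809 ✓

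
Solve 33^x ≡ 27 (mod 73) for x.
18

Baby-step giant-step with step n = ⌈√73⌉ = 9.
Baby steps 33^j mod 73 (j:value) for j=0..8: 0:1, 1:33, 2:67, 3:21, 4:36, 5:20, 6:3, 7:26, 8:55.
Giant-step multiplier: 33^(-9) ≡ 33^(72-9) = 33^63 ≡ 51 (mod 73).
Giant steps γ_i = 27·51^i mod 73: γ_0=27, γ_1=63, γ_2=1 (in table at j=0).
x = i·n + j = 2·9 + 0 = 18.
Check: 33^18 ≡ 27 (mod 73).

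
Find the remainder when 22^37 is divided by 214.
8

Repeated squaring. Binary of 37 = 100101.
22^1 ≡ 22 (mod 214); 22^2 ≡ 56 (mod 214); 22^4 ≡ 140 (mod 214); 22^8 ≡ 126 (mod 214); 22^16 ≡ 40 (mod 214); 22^32 ≡ 102 (mod 214)
22^37 = 22^1 × 22^4 × 22^32 ≡ 8 (mod 214)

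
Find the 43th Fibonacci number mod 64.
37

Matrix identity: Q^n = [[F_(n+1), F_n], [F_n, F_(n-1)]] with Q = [[1,1],[1,0]].
n = 43 = 101011₂. Square-and-multiply, entries mod 64:
Q^1 = [[1,1],[1,0]]
Q^2 = (Q^1)² = [[2,1],[1,1]]
Q^5 = (Q^2)²·Q = [[8,5],[5,3]]
Q^10 = (Q^5)² = [[25,55],[55,34]]
Q^21 = (Q^10)²·Q = [[47,2],[2,45]]
Q^43 = (Q^21)²·Q = [[29,37],[37,56]]
F_43 mod 64 = Q^43[0][1] = 37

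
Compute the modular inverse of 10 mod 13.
4

gcd(10, 13) = 1, so the inverse exists.
Extended Euclidean algorithm on (13, 10):
13 = 1 × 10 + 3  ⟹  3 = (1)·13 + (-1)·10
10 = 3 × 3 + 1  ⟹  1 = (-3)·13 + (4)·10
So (4)·10 ≡ 1 (mod 13), i.e. 10^(-1) ≡ 4 (mod 13).
Check: 10 × 4 = 40 ≡ 1 (mod 13)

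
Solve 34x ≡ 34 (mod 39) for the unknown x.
x ≡ 1 (mod 39)

gcd(34, 39) = 1, which divides 34, so solutions exist.
Find 34^(-1) mod 39 by the extended Euclidean algorithm:
39 = 1 × 34 + 5  ⟹  5 = (1)·39 + (-1)·34
34 = 6 × 5 + 4  ⟹  4 = (-6)·39 + (7)·34
5 = 1 × 4 + 1  ⟹  1 = (7)·39 + (-8)·34
So (-8)·34 ≡ 1 (mod 39), i.e. 34^(-1) ≡ -8 ≡ 31 (mod 39).
x ≡ 31 × 34 = 1054 ≡ 1 (mod 39).
Check: 34 × 1 = 34 ≡ 34 (mod 39).
Unique solution: x ≡ 1 (mod 39)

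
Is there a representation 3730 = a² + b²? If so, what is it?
3² + 61² (a=3, b=61)

Factorization: 3730 = 2 × 5 × 373
By Fermat: n is sum of two squares iff every prime p ≡ 3 (mod 4) appears to even power.
All primes ≡ 3 (mod 4) appear to even power.
Search a = 0, 1, 2, … for 3730 - a² a perfect square: first hit at a = 3: 3730 - 9 = 3721 = 61².
3730 = 3² + 61² = 9 + 3721 ✓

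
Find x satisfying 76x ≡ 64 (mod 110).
x ≡ 24 (mod 55)

gcd(76, 110) = 2, which divides 64, so solutions exist.
Divide through by 2: 38x ≡ 32 (mod 55).
Find 38^(-1) mod 55 by the extended Euclidean algorithm:
55 = 1 × 38 + 17  ⟹  17 = (1)·55 + (-1)·38
38 = 2 × 17 + 4  ⟹  4 = (-2)·55 + (3)·38
17 = 4 × 4 + 1  ⟹  1 = (9)·55 + (-13)·38
So (-13)·38 ≡ 1 (mod 55), i.e. 38^(-1) ≡ -13 ≡ 42 (mod 55).
x ≡ 42 × 32 = 1344 ≡ 24 (mod 55).
Check: 76 × 24 = 1824 ≡ 64 (mod 110).
x ≡ 24 (mod 55), giving 2 solutions mod 110.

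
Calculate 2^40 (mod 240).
16

Repeated squaring. Binary of 40 = 101000.
2^1 ≡ 2 (mod 240); 2^2 ≡ 4 (mod 240); 2^4 ≡ 16 (mod 240); 2^8 ≡ 16 (mod 240); 2^16 ≡ 16 (mod 240); 2^32 ≡ 16 (mod 240)
2^40 = 2^8 × 2^32 ≡ 16 (mod 240)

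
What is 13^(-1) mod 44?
17

gcd(13, 44) = 1, so the inverse exists.
Extended Euclidean algorithm on (44, 13):
44 = 3 × 13 + 5  ⟹  5 = (1)·44 + (-3)·13
13 = 2 × 5 + 3  ⟹  3 = (-2)·44 + (7)·13
5 = 1 × 3 + 2  ⟹  2 = (3)·44 + (-10)·13
3 = 1 × 2 + 1  ⟹  1 = (-5)·44 + (17)·13
So (17)·13 ≡ 1 (mod 44), i.e. 13^(-1) ≡ 17 (mod 44).
Check: 13 × 17 = 221 ≡ 1 (mod 44)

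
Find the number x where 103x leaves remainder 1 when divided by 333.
97

gcd(103, 333) = 1, so the inverse exists.
Extended Euclidean algorithm on (333, 103):
333 = 3 × 103 + 24  ⟹  24 = (1)·333 + (-3)·103
103 = 4 × 24 + 7  ⟹  7 = (-4)·333 + (13)·103
24 = 3 × 7 + 3  ⟹  3 = (13)·333 + (-42)·103
7 = 2 × 3 + 1  ⟹  1 = (-30)·333 + (97)·103
So (97)·103 ≡ 1 (mod 333), i.e. 103^(-1) ≡ 97 (mod 333).
Check: 103 × 97 = 9991 ≡ 1 (mod 333)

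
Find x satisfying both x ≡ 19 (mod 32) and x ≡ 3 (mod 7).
115

Using Chinese Remainder Theorem:
M = 32 × 7 = 224
M1 = 7, M2 = 32
y1 = 7^(-1) mod 32 = 23
y2 = 32^(-1) mod 7 = 2
x = (19×7×23 + 3×32×2) mod 224 = 115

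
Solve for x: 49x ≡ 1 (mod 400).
49

gcd(49, 400) = 1, so the inverse exists.
Extended Euclidean algorithm on (400, 49):
400 = 8 × 49 + 8  ⟹  8 = (1)·400 + (-8)·49
49 = 6 × 8 + 1  ⟹  1 = (-6)·400 + (49)·49
So (49)·49 ≡ 1 (mod 400), i.e. 49^(-1) ≡ 49 (mod 400).
Check: 49 × 49 = 2401 ≡ 1 (mod 400)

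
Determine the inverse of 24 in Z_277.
127

gcd(24, 277) = 1, so the inverse exists.
Extended Euclidean algorithm on (277, 24):
277 = 11 × 24 + 13  ⟹  13 = (1)·277 + (-11)·24
24 = 1 × 13 + 11  ⟹  11 = (-1)·277 + (12)·24
13 = 1 × 11 + 2  ⟹  2 = (2)·277 + (-23)·24
11 = 5 × 2 + 1  ⟹  1 = (-11)·277 + (127)·24
So (127)·24 ≡ 1 (mod 277), i.e. 24^(-1) ≡ 127 (mod 277).
Check: 24 × 127 = 3048 ≡ 1 (mod 277)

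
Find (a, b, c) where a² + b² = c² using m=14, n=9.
(115, 252, 277)

Euclid's formula: a = m² - n², b = 2mn, c = m² + n²
m = 14, n = 9
a = 14² - 9² = 196 - 81 = 115
b = 2 × 14 × 9 = 252
c = 14² + 9² = 196 + 81 = 277
Verification: 115² + 252² = 13225 + 63504 = 76729 = 277² ✓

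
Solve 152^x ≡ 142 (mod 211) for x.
187

Baby-step giant-step with step n = ⌈√211⌉ = 15.
Baby steps 152^j mod 211 (j:value) for j=0..14: 0:1, 1:152, 2:105, 3:135, 4:53, 5:38, 6:79, 7:192, 8:66, 9:115, 10:178, 11:48, 12:122, 13:187, 14:150.
Giant-step multiplier: 152^(-15) ≡ 152^(210-15) = 152^195 ≡ 88 (mod 211).
Giant steps γ_i = 142·88^i mod 211: γ_0=142, γ_1=47, γ_2=127, γ_3=204, γ_4=17, γ_5=19, γ_6=195, γ_7=69, γ_8=164, γ_9=84, γ_10=7, γ_11=194, γ_12=192 (in table at j=7).
x = i·n + j = 12·15 + 7 = 187.
Check: 152^187 ≡ 142 (mod 211).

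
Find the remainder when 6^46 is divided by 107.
49

Repeated squaring. Binary of 46 = 101110.
6^1 ≡ 6 (mod 107); 6^2 ≡ 36 (mod 107); 6^4 ≡ 12 (mod 107); 6^8 ≡ 37 (mod 107); 6^16 ≡ 85 (mod 107); 6^32 ≡ 56 (mod 107)
6^46 = 6^2 × 6^4 × 6^8 × 6^32 ≡ 49 (mod 107)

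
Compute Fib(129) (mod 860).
514

Matrix identity: Q^n = [[F_(n+1), F_n], [F_n, F_(n-1)]] with Q = [[1,1],[1,0]].
n = 129 = 10000001₂. Square-and-multiply, entries mod 860:
Q^1 = [[1,1],[1,0]]
Q^2 = (Q^1)² = [[2,1],[1,1]]
Q^4 = (Q^2)² = [[5,3],[3,2]]
Q^8 = (Q^4)² = [[34,21],[21,13]]
Q^16 = (Q^8)² = [[737,127],[127,610]]
Q^32 = (Q^16)² = [[298,789],[789,369]]
Q^64 = (Q^32)² = [[105,803],[803,162]]
Q^129 = (Q^64)²·Q = [[775,514],[514,261]]
F_129 mod 860 = Q^129[0][1] = 514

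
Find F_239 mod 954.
37

Matrix identity: Q^n = [[F_(n+1), F_n], [F_n, F_(n-1)]] with Q = [[1,1],[1,0]].
n = 239 = 11101111₂. Square-and-multiply, entries mod 954:
Q^1 = [[1,1],[1,0]]
Q^3 = (Q^1)²·Q = [[3,2],[2,1]]
Q^7 = (Q^3)²·Q = [[21,13],[13,8]]
Q^14 = (Q^7)² = [[610,377],[377,233]]
Q^29 = (Q^14)²·Q = [[152,23],[23,129]]
Q^59 = (Q^29)²·Q = [[522,737],[737,739]]
Q^119 = (Q^59)²·Q = [[144,937],[937,161]]
Q^239 = (Q^119)²·Q = [[576,37],[37,539]]
F_239 mod 954 = Q^239[0][1] = 37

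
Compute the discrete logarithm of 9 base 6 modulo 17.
14

Baby-step giant-step with step n = ⌈√17⌉ = 5.
Baby steps 6^j mod 17 (j:value) for j=0..4: 0:1, 1:6, 2:2, 3:12, 4:4.
Giant-step multiplier: 6^(-5) ≡ 6^(16-5) = 6^11 ≡ 5 (mod 17).
Giant steps γ_i = 9·5^i mod 17: γ_0=9, γ_1=11, γ_2=4 (in table at j=4).
x = i·n + j = 2·5 + 4 = 14.
Check: 6^14 ≡ 9 (mod 17).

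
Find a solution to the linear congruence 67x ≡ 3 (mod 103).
x ≡ 60 (mod 103)

gcd(67, 103) = 1, which divides 3, so solutions exist.
Find 67^(-1) mod 103 by the extended Euclidean algorithm:
103 = 1 × 67 + 36  ⟹  36 = (1)·103 + (-1)·67
67 = 1 × 36 + 31  ⟹  31 = (-1)·103 + (2)·67
36 = 1 × 31 + 5  ⟹  5 = (2)·103 + (-3)·67
31 = 6 × 5 + 1  ⟹  1 = (-13)·103 + (20)·67
So (20)·67 ≡ 1 (mod 103), i.e. 67^(-1) ≡ 20 (mod 103).
x ≡ 20 × 3 = 60 ≡ 60 (mod 103).
Check: 67 × 60 = 4020 ≡ 3 (mod 103).
Unique solution: x ≡ 60 (mod 103)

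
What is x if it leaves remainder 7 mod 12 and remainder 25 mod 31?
211

Using Chinese Remainder Theorem:
M = 12 × 31 = 372
M1 = 31, M2 = 12
y1 = 31^(-1) mod 12 = 7
y2 = 12^(-1) mod 31 = 13
x = (7×31×7 + 25×12×13) mod 372 = 211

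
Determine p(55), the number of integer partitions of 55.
451276

p(n) counts ways to write n as a sum of positive integers (order ignored).
Euler's pentagonal recurrence: p(k) = p(k-1) + p(k-2) - p(k-5) - p(k-7) + p(k-12) + p(k-15) - ... (offsets j(3j∓1)/2, signs ++--, p(0)=1, p(<0)=0).
DP table for k = 0..54: p(0)=1, p(1)=1, p(2)=2, p(3)=3, p(4)=5, p(5)=7, p(6)=11, p(7)=15, p(8)=22, p(9)=30, p(10)=42, p(11)=56, p(12)=77, p(13)=101, p(14)=135, p(15)=176, p(16)=231, p(17)=297, p(18)=385, p(19)=490, p(20)=627, p(21)=792, p(22)=1002, p(23)=1255, p(24)=1575, p(25)=1958, p(26)=2436, p(27)=3010, p(28)=3718, p(29)=4565, p(30)=5604, p(31)=6842, p(32)=8349, p(33)=10143, p(34)=12310, p(35)=14883, p(36)=17977, p(37)=21637, p(38)=26015, p(39)=31185, p(40)=37338, p(41)=44583, p(42)=53174, p(43)=63261, p(44)=75175, p(45)=89134, p(46)=105558, p(47)=124754, p(48)=147273, p(49)=173525, p(50)=204226, p(51)=239943, p(52)=281589, p(53)=329931, p(54)=386155.
Final step: p(55) = p(54) + p(53) - p(50) - p(48) + p(43) + p(40) - p(33) - p(29) + p(20) + p(15) - p(4)
= 386155 + 329931 - 204226 - 147273 + 63261 + 37338 - 10143 - 4565 + 627 + 176 - 5
= 451276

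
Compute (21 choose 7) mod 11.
10

Using Lucas' theorem:
Write n=21 and k=7 in base 11:
n in base 11: [1, 10]
k in base 11: [0, 7]
C(21,7) mod 11 = ∏ C(n_i, k_i) mod 11
Digit binomials (mod 11): C(1,0) = 1; C(10,7) = 120 ≡ 10
Product: 1 × 10 = 10 ≡ 10 (mod 11)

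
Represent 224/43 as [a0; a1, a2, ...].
[5; 4, 1, 3, 2]

Euclidean algorithm steps:
224 = 5 × 43 + 9
43 = 4 × 9 + 7
9 = 1 × 7 + 2
7 = 3 × 2 + 1
2 = 2 × 1 + 0
Continued fraction: [5; 4, 1, 3, 2]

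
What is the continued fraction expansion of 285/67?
[4; 3, 1, 16]

Euclidean algorithm steps:
285 = 4 × 67 + 17
67 = 3 × 17 + 16
17 = 1 × 16 + 1
16 = 16 × 1 + 0
Continued fraction: [4; 3, 1, 16]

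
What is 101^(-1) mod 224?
173

gcd(101, 224) = 1, so the inverse exists.
Extended Euclidean algorithm on (224, 101):
224 = 2 × 101 + 22  ⟹  22 = (1)·224 + (-2)·101
101 = 4 × 22 + 13  ⟹  13 = (-4)·224 + (9)·101
22 = 1 × 13 + 9  ⟹  9 = (5)·224 + (-11)·101
13 = 1 × 9 + 4  ⟹  4 = (-9)·224 + (20)·101
9 = 2 × 4 + 1  ⟹  1 = (23)·224 + (-51)·101
So (-51)·101 ≡ 1 (mod 224), i.e. 101^(-1) ≡ -51 ≡ 173 (mod 224).
Check: 101 × 173 = 17473 ≡ 1 (mod 224)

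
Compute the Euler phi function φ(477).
312

477 = 3^2 × 53
φ(n) = n × ∏(1 - 1/p) for each prime p dividing n
φ(477) = 477 × (1 - 1/3) × (1 - 1/53) = 312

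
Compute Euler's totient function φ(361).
342

361 = 19^2
φ(n) = n × ∏(1 - 1/p) for each prime p dividing n
φ(361) = 361 × (1 - 1/19) = 342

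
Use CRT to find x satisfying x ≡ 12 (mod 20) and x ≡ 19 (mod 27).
532

Using Chinese Remainder Theorem:
M = 20 × 27 = 540
M1 = 27, M2 = 20
y1 = 27^(-1) mod 20 = 3
y2 = 20^(-1) mod 27 = 23
x = (12×27×3 + 19×20×23) mod 540 = 532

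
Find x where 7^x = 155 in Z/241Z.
49

Baby-step giant-step with step n = ⌈√241⌉ = 16.
Baby steps 7^j mod 241 (j:value) for j=0..15: 0:1, 1:7, 2:49, 3:102, 4:232, 5:178, 6:41, 7:46, 8:81, 9:85, 10:113, 11:68, 12:235, 13:199, 14:188, 15:111.
Giant-step multiplier: 7^(-16) ≡ 7^(240-16) = 7^224 ≡ 183 (mod 241).
Giant steps γ_i = 155·183^i mod 241: γ_0=155, γ_1=168, γ_2=137, γ_3=7 (in table at j=1).
x = i·n + j = 3·16 + 1 = 49.
Check: 7^49 ≡ 155 (mod 241).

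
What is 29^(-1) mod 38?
21

gcd(29, 38) = 1, so the inverse exists.
Extended Euclidean algorithm on (38, 29):
38 = 1 × 29 + 9  ⟹  9 = (1)·38 + (-1)·29
29 = 3 × 9 + 2  ⟹  2 = (-3)·38 + (4)·29
9 = 4 × 2 + 1  ⟹  1 = (13)·38 + (-17)·29
So (-17)·29 ≡ 1 (mod 38), i.e. 29^(-1) ≡ -17 ≡ 21 (mod 38).
Check: 29 × 21 = 609 ≡ 1 (mod 38)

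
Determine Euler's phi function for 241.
240

241 = 241
φ(n) = n × ∏(1 - 1/p) for each prime p dividing n
φ(241) = 241 × (1 - 1/241) = 240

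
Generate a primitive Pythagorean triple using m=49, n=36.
(1105, 3528, 3697)

Euclid's formula: a = m² - n², b = 2mn, c = m² + n²
m = 49, n = 36
a = 49² - 36² = 2401 - 1296 = 1105
b = 2 × 49 × 36 = 3528
c = 49² + 36² = 2401 + 1296 = 3697
Verification: 1105² + 3528² = 1221025 + 12446784 = 13667809 = 3697² ✓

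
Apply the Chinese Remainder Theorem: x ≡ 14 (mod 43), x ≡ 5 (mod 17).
702

Using Chinese Remainder Theorem:
M = 43 × 17 = 731
M1 = 17, M2 = 43
y1 = 17^(-1) mod 43 = 38
y2 = 43^(-1) mod 17 = 2
x = (14×17×38 + 5×43×2) mod 731 = 702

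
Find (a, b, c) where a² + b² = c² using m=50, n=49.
(99, 4900, 4901)

Euclid's formula: a = m² - n², b = 2mn, c = m² + n²
m = 50, n = 49
a = 50² - 49² = 2500 - 2401 = 99
b = 2 × 50 × 49 = 4900
c = 50² + 49² = 2500 + 2401 = 4901
Verification: 99² + 4900² = 9801 + 24010000 = 24019801 = 4901² ✓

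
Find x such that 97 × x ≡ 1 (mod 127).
55

gcd(97, 127) = 1, so the inverse exists.
Extended Euclidean algorithm on (127, 97):
127 = 1 × 97 + 30  ⟹  30 = (1)·127 + (-1)·97
97 = 3 × 30 + 7  ⟹  7 = (-3)·127 + (4)·97
30 = 4 × 7 + 2  ⟹  2 = (13)·127 + (-17)·97
7 = 3 × 2 + 1  ⟹  1 = (-42)·127 + (55)·97
So (55)·97 ≡ 1 (mod 127), i.e. 97^(-1) ≡ 55 (mod 127).
Check: 97 × 55 = 5335 ≡ 1 (mod 127)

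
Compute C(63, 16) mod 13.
10

Using Lucas' theorem:
Write n=63 and k=16 in base 13:
n in base 13: [4, 11]
k in base 13: [1, 3]
C(63,16) mod 13 = ∏ C(n_i, k_i) mod 13
Digit binomials (mod 13): C(4,1) = 4; C(11,3) = 165 ≡ 9
Product: 4 × 9 = 36 ≡ 10 (mod 13)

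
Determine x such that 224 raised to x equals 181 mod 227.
72

Baby-step giant-step with step n = ⌈√227⌉ = 16.
Baby steps 224^j mod 227 (j:value) for j=0..15: 0:1, 1:224, 2:9, 3:200, 4:81, 5:211, 6:48, 7:83, 8:205, 9:66, 10:29, 11:140, 12:34, 13:125, 14:79, 15:217.
Giant-step multiplier: 224^(-16) ≡ 224^(226-16) = 224^210 ≡ 53 (mod 227).
Giant steps γ_i = 181·53^i mod 227: γ_0=181, γ_1=59, γ_2=176, γ_3=21, γ_4=205 (in table at j=8).
x = i·n + j = 4·16 + 8 = 72.
Check: 224^72 ≡ 181 (mod 227).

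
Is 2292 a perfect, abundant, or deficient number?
abundant

Proper divisors of 2292: sum = 1 + 2 + 3 + 4 + 6 + 12 + 191 + 382 + 573 + 764 + 1146 = 3084
Since 3084 > 2292, 2292 is abundant.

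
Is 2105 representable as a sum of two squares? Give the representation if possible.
13² + 44² (a=13, b=44)

Factorization: 2105 = 5 × 421
By Fermat: n is sum of two squares iff every prime p ≡ 3 (mod 4) appears to even power.
All primes ≡ 3 (mod 4) appear to even power.
Search a = 0, 1, 2, … for 2105 - a² a perfect square: first hit at a = 13: 2105 - 169 = 1936 = 44².
2105 = 13² + 44² = 169 + 1936 ✓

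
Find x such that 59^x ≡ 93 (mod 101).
57

Baby-step giant-step with step n = ⌈√101⌉ = 11.
Baby steps 59^j mod 101 (j:value) for j=0..10: 0:1, 1:59, 2:47, 3:46, 4:88, 5:41, 6:96, 7:8, 8:68, 9:73, 10:65.
Giant-step multiplier: 59^(-11) ≡ 59^(100-11) = 59^89 ≡ 67 (mod 101).
Giant steps γ_i = 93·67^i mod 101: γ_0=93, γ_1=70, γ_2=44, γ_3=19, γ_4=61, γ_5=47 (in table at j=2).
x = i·n + j = 5·11 + 2 = 57.
Check: 59^57 ≡ 93 (mod 101).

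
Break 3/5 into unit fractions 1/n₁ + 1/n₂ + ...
1/2 + 1/10

Greedy algorithm:
3/5: ceiling(5/3) = 2, use 1/2
1/10: ceiling(10/1) = 10, use 1/10
Result: 3/5 = 1/2 + 1/10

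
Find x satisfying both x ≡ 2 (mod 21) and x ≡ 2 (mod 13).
2

Using Chinese Remainder Theorem:
M = 21 × 13 = 273
M1 = 13, M2 = 21
y1 = 13^(-1) mod 21 = 13
y2 = 21^(-1) mod 13 = 5
x = (2×13×13 + 2×21×5) mod 273 = 2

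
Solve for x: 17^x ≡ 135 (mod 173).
4

Baby-step giant-step with step n = ⌈√173⌉ = 14.
Baby steps 17^j mod 173 (j:value) for j=0..13: 0:1, 1:17, 2:116, 3:69, 4:135, 5:46, 6:90, 7:146, 8:60, 9:155, 10:40, 11:161, 12:142, 13:165.
h = 135 is already in the table at j=4, so x = 4.
Check: 17^4 ≡ 135 (mod 173).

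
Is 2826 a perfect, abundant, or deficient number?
abundant

Proper divisors of 2826: sum = 1 + 2 + 3 + 6 + 9 + 18 + 157 + 314 + 471 + 942 + 1413 = 3336
Since 3336 > 2826, 2826 is abundant.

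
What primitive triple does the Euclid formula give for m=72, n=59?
(1703, 8496, 8665)

Euclid's formula: a = m² - n², b = 2mn, c = m² + n²
m = 72, n = 59
a = 72² - 59² = 5184 - 3481 = 1703
b = 2 × 72 × 59 = 8496
c = 72² + 59² = 5184 + 3481 = 8665
Verification: 1703² + 8496² = 2900209 + 72182016 = 75082225 = 8665² ✓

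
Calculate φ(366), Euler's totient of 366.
120

366 = 2 × 3 × 61
φ(n) = n × ∏(1 - 1/p) for each prime p dividing n
φ(366) = 366 × (1 - 1/2) × (1 - 1/3) × (1 - 1/61) = 120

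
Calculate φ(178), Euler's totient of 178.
88

178 = 2 × 89
φ(n) = n × ∏(1 - 1/p) for each prime p dividing n
φ(178) = 178 × (1 - 1/2) × (1 - 1/89) = 88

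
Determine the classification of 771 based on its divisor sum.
deficient

Proper divisors of 771: sum = 1 + 3 + 257 = 261
Since 261 < 771, 771 is deficient.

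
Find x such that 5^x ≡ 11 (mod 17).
11

Baby-step giant-step with step n = ⌈√17⌉ = 5.
Baby steps 5^j mod 17 (j:value) for j=0..4: 0:1, 1:5, 2:8, 3:6, 4:13.
Giant-step multiplier: 5^(-5) ≡ 5^(16-5) = 5^11 ≡ 11 (mod 17).
Giant steps γ_i = 11·11^i mod 17: γ_0=11, γ_1=2, γ_2=5 (in table at j=1).
x = i·n + j = 2·5 + 1 = 11.
Check: 5^11 ≡ 11 (mod 17).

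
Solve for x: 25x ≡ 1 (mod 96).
73

gcd(25, 96) = 1, so the inverse exists.
Extended Euclidean algorithm on (96, 25):
96 = 3 × 25 + 21  ⟹  21 = (1)·96 + (-3)·25
25 = 1 × 21 + 4  ⟹  4 = (-1)·96 + (4)·25
21 = 5 × 4 + 1  ⟹  1 = (6)·96 + (-23)·25
So (-23)·25 ≡ 1 (mod 96), i.e. 25^(-1) ≡ -23 ≡ 73 (mod 96).
Check: 25 × 73 = 1825 ≡ 1 (mod 96)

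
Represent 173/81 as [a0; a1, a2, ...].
[2; 7, 2, 1, 3]

Euclidean algorithm steps:
173 = 2 × 81 + 11
81 = 7 × 11 + 4
11 = 2 × 4 + 3
4 = 1 × 3 + 1
3 = 3 × 1 + 0
Continued fraction: [2; 7, 2, 1, 3]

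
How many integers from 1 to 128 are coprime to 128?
64

128 = 2^7
φ(n) = n × ∏(1 - 1/p) for each prime p dividing n
φ(128) = 128 × (1 - 1/2) = 64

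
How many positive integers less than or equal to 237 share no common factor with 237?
156

237 = 3 × 79
φ(n) = n × ∏(1 - 1/p) for each prime p dividing n
φ(237) = 237 × (1 - 1/3) × (1 - 1/79) = 156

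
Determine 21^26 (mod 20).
1

Repeated squaring. Binary of 26 = 11010.
21^1 ≡ 1 (mod 20); 21^2 ≡ 1 (mod 20); 21^4 ≡ 1 (mod 20); 21^8 ≡ 1 (mod 20); 21^16 ≡ 1 (mod 20)
21^26 = 21^2 × 21^8 × 21^16 ≡ 1 (mod 20)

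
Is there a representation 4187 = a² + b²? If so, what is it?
Not possible

Factorization: 4187 = 53 × 79
By Fermat: n is sum of two squares iff every prime p ≡ 3 (mod 4) appears to even power.
Prime(s) ≡ 3 (mod 4) with odd exponent: [(79, 1)]
Therefore 4187 cannot be expressed as a² + b².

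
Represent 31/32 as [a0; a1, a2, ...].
[0; 1, 31]

Euclidean algorithm steps:
31 = 0 × 32 + 31
32 = 1 × 31 + 1
31 = 31 × 1 + 0
Continued fraction: [0; 1, 31]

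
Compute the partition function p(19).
490

p(n) counts ways to write n as a sum of positive integers (order ignored).
Euler's pentagonal recurrence: p(k) = p(k-1) + p(k-2) - p(k-5) - p(k-7) + p(k-12) + p(k-15) - ... (offsets j(3j∓1)/2, signs ++--, p(0)=1, p(<0)=0).
DP table for k = 0..18: p(0)=1, p(1)=1, p(2)=2, p(3)=3, p(4)=5, p(5)=7, p(6)=11, p(7)=15, p(8)=22, p(9)=30, p(10)=42, p(11)=56, p(12)=77, p(13)=101, p(14)=135, p(15)=176, p(16)=231, p(17)=297, p(18)=385.
Final step: p(19) = p(18) + p(17) - p(14) - p(12) + p(7) + p(4)
= 385 + 297 - 135 - 77 + 15 + 5
= 490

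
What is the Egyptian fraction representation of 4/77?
1/20 + 1/514 + 1/395780

Greedy algorithm:
4/77: ceiling(77/4) = 20, use 1/20
3/1540: ceiling(1540/3) = 514, use 1/514
1/395780: ceiling(395780/1) = 395780, use 1/395780
Result: 4/77 = 1/20 + 1/514 + 1/395780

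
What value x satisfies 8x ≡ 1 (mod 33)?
29

gcd(8, 33) = 1, so the inverse exists.
Extended Euclidean algorithm on (33, 8):
33 = 4 × 8 + 1  ⟹  1 = (1)·33 + (-4)·8
So (-4)·8 ≡ 1 (mod 33), i.e. 8^(-1) ≡ -4 ≡ 29 (mod 33).
Check: 8 × 29 = 232 ≡ 1 (mod 33)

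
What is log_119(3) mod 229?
176

Baby-step giant-step with step n = ⌈√229⌉ = 16.
Baby steps 119^j mod 229 (j:value) for j=0..15: 0:1, 1:119, 2:192, 3:177, 4:224, 5:92, 6:185, 7:31, 8:25, 9:227, 10:220, 11:74, 12:104, 13:10, 14:45, 15:88.
Giant-step multiplier: 119^(-16) ≡ 119^(228-16) = 119^212 ≡ 48 (mod 229).
Giant steps γ_i = 3·48^i mod 229: γ_0=3, γ_1=144, γ_2=42, γ_3=184, γ_4=130, γ_5=57, γ_6=217, γ_7=111, γ_8=61, γ_9=180, γ_10=167, γ_11=1 (in table at j=0).
x = i·n + j = 11·16 + 0 = 176.
Check: 119^176 ≡ 3 (mod 229).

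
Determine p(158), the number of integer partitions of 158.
88751778802

p(n) counts ways to write n as a sum of positive integers (order ignored).
Euler's pentagonal recurrence: p(k) = p(k-1) + p(k-2) - p(k-5) - p(k-7) + p(k-12) + p(k-15) - ... (offsets j(3j∓1)/2, signs ++--, p(0)=1, p(<0)=0).
DP table for k = 0..157: p(0)=1, p(1)=1, p(2)=2, p(3)=3, p(4)=5, p(5)=7, p(6)=11, p(7)=15, p(8)=22, p(9)=30, p(10)=42, p(11)=56, p(12)=77, p(13)=101, p(14)=135, p(15)=176, p(16)=231, p(17)=297, p(18)=385, p(19)=490, p(20)=627, p(21)=792, p(22)=1002, p(23)=1255, p(24)=1575, p(25)=1958, p(26)=2436, p(27)=3010, p(28)=3718, p(29)=4565, p(30)=5604, p(31)=6842, p(32)=8349, p(33)=10143, p(34)=12310, p(35)=14883, p(36)=17977, p(37)=21637, p(38)=26015, p(39)=31185, p(40)=37338, p(41)=44583, p(42)=53174, p(43)=63261, p(44)=75175, p(45)=89134, p(46)=105558, p(47)=124754, p(48)=147273, p(49)=173525, p(50)=204226, p(51)=239943, p(52)=281589, p(53)=329931, p(54)=386155, p(55)=451276, p(56)=526823, p(57)=614154, p(58)=715220, p(59)=831820, p(60)=966467, p(61)=1121505, p(62)=1300156, p(63)=1505499, p(64)=1741630, p(65)=2012558, p(66)=2323520, p(67)=2679689, p(68)=3087735, p(69)=3554345, p(70)=4087968, p(71)=4697205, p(72)=5392783, p(73)=6185689, p(74)=7089500, p(75)=8118264, p(76)=9289091, p(77)=10619863, p(78)=12132164, p(79)=13848650, p(80)=15796476, p(81)=18004327, p(82)=20506255, p(83)=23338469, p(84)=26543660, p(85)=30167357, p(86)=34262962, p(87)=38887673, p(88)=44108109, p(89)=49995925, p(90)=56634173, p(91)=64112359, p(92)=72533807, p(93)=82010177, p(94)=92669720, p(95)=104651419, p(96)=118114304, p(97)=133230930, p(98)=150198136, p(99)=169229875, p(100)=190569292, p(101)=214481126, p(102)=241265379, p(103)=271248950, p(104)=304801365, p(105)=342325709, p(106)=384276336, p(107)=431149389, p(108)=483502844, p(109)=541946240, p(110)=607163746, p(111)=679903203, p(112)=761002156, p(113)=851376628, p(114)=952050665, p(115)=1064144451, p(116)=1188908248, p(117)=1327710076, p(118)=1482074143, p(119)=1653668665, p(120)=1844349560, p(121)=2056148051, p(122)=2291320912, p(123)=2552338241, p(124)=2841940500, p(125)=3163127352, p(126)=3519222692, p(127)=3913864295, p(128)=4351078600, p(129)=4835271870, p(130)=5371315400, p(131)=5964539504, p(132)=6620830889, p(133)=7346629512, p(134)=8149040695, p(135)=9035836076, p(136)=10015581680, p(137)=11097645016, p(138)=12292341831, p(139)=13610949895, p(140)=15065878135, p(141)=16670689208, p(142)=18440293320, p(143)=20390982757, p(144)=22540654445, p(145)=24908858009, p(146)=27517052599, p(147)=30388671978, p(148)=33549419497, p(149)=37027355200, p(150)=40853235313, p(151)=45060624582, p(152)=49686288421, p(153)=54770336324, p(154)=60356673280, p(155)=66493182097, p(156)=73232243759, p(157)=80630964769.
Final step: p(158) = p(157) + p(156) - p(153) - p(151) + p(146) + p(143) - p(136) - p(132) + p(123) + p(118) - p(107) - p(101) + p(88) + p(81) - p(66) - p(58) + p(41) + p(32) - p(13) - p(3)
= 80630964769 + 73232243759 - 54770336324 - 45060624582 + 27517052599 + 20390982757 - 10015581680 - 6620830889 + 2552338241 + 1482074143 - 431149389 - 214481126 + 44108109 + 18004327 - 2323520 - 715220 + 44583 + 8349 - 101 - 3
= 88751778802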